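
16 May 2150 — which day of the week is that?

Doomsday rule: the anchor day for the 2100s is Sunday. For year 50: 50÷12 = 4 r 2, and 2÷4 = 0, so 4+2+0 = 6.
Sunday + 6 ≡ Saturday — that's 2150's doomsday.
In May the doomsday date is May 9.
May 16 is 7 days after May 9; 7 mod 7 = 0, so Saturday + 0 = Saturday.

Saturday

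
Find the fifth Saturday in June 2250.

June 1, 2250 is a Saturday.
The first Saturday is therefore June 1 (same day).
The fifth Saturday is 1 + 4×7 = June 29.

June 29, 2250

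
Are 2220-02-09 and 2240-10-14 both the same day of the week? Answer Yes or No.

From Feb 9, 2220 to Oct 14, 2240 is 7553 days.
7553 mod 7 = 0, so they are the same weekday.
(Feb 9, 2220 is a Wednesday; Oct 14, 2240 is a Wednesday.)

Yes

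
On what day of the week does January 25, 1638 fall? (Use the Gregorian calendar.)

Monday

Doomsday rule: the anchor day for the 1600s is Tuesday. For year 38: 38÷12 = 3 r 2, and 2÷4 = 0, so 3+2+0 = 5.
Tuesday + 5 ≡ Sunday — that's 1638's doomsday.
In January the doomsday date is Jan 3 (1638 is not a leap year).
Jan 25 is 22 days after Jan 3; 22 mod 7 = 1, so Sunday + 1 = Monday.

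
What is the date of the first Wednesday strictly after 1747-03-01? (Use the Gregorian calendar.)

Mar 1, 1747 is a Wednesday.
From Wednesday to the next Wednesday is 7 days.
Mar 1, 1747 + 7 = Mar 8, 1747.

March 8, 1747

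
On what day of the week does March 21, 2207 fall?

Doomsday rule: the anchor day for the 2200s is Friday. For year 07: 7÷12 = 0 r 7, and 7÷4 = 1, so 0+7+1 = 8.
Friday + 8 ≡ Saturday — that's 2207's doomsday.
In March the doomsday date is Mar 14.
Mar 21 is 7 days after Mar 14; 7 mod 7 = 0, so Saturday + 0 = Saturday.

Saturday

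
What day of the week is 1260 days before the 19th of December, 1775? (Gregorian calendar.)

Tuesday

First find the weekday of Dec 19, 1775. Doomsday rule: the anchor day for the 1700s is Sunday. For year 75: 75÷12 = 6 r 3, and 3÷4 = 0, so 6+3+0 = 9.
Sunday + 9 ≡ Tuesday — that's 1775's doomsday.
In December the doomsday date is Dec 12.
Dec 19 is 7 days after Dec 12; 7 mod 7 = 0, so Tuesday + 0 = Tuesday.
1260 mod 7 = 0, so 1260 days before a Tuesday is Tuesday − 0 = Tuesday.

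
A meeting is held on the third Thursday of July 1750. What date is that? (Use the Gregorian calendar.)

July 16, 1750

July 1, 1750 is a Wednesday.
The first Thursday is therefore July 2 (1 days later).
The third Thursday is 2 + 2×7 = July 16.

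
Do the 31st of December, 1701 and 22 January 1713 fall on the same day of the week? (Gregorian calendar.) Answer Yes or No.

From Dec 31, 1701 to Jan 22, 1713 is 4040 days.
4040 mod 7 = 1, so they are different weekdays.
(Dec 31, 1701 is a Saturday; Jan 22, 1713 is a Sunday.)

No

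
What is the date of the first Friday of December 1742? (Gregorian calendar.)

December 1, 1742 is a Saturday.
The first Friday is therefore December 7 (6 days later).

December 7, 1742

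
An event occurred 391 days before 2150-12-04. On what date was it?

−4 → Nov 30, 2150 (end of Nov, 30 days; 387 left).
−30 → Oct 31, 2150 (end of Oct, 31 days; 357 left).
−31 → Sep 30, 2150 (end of Sep, 30 days; 326 left).
−30 → Aug 31, 2150 (end of Aug, 31 days; 296 left).
−31 → Jul 31, 2150 (end of Jul, 31 days; 265 left).
−31 → Jun 30, 2150 (end of Jun, 30 days; 234 left).
−30 → May 31, 2150 (end of May, 31 days; 204 left).
−31 → Apr 30, 2150 (end of Apr, 30 days; 173 left).
−30 → Mar 31, 2150 (end of Mar, 31 days; 143 left).
−31 → Feb 28, 2150 (end of Feb, 28 days; 112 left).
−28 → Jan 31, 2150 (end of Jan, 31 days; 84 left).
−31 → Dec 31, 2149 (end of Dec, 31 days; 53 left).
−31 → Nov 30, 2149 (end of Nov, 30 days; 22 left).
−22 → Nov 8, 2149.

November 8, 2149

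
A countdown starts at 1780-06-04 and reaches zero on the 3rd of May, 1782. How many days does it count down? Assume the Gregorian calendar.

Jun 4, 1780 → Jun 4, 1781: 365 days.
Jun 4, 1781 → Jul 4, 1781: 30 days (June has 30).
Jul 4, 1781 → Aug 4, 1781: 31 days (July has 31).
Aug 4, 1781 → Sep 4, 1781: 31 days (August has 31).
Sep 4, 1781 → Oct 4, 1781: 30 days (September has 30).
Oct 4, 1781 → Nov 4, 1781: 31 days (October has 31).
Nov 4, 1781 → Dec 4, 1781: 30 days (November has 30).
Dec 4, 1781 → Jan 4, 1782: 31 days (December has 31).
Jan 4, 1782 → Feb 4, 1782: 31 days (January has 31).
Feb 4, 1782 → Mar 4, 1782: 28 days (February has 28).
Mar 4, 1782 → Apr 4, 1782: 31 days (March has 31).
Apr 4, 1782 → May 3, 1782: 29 days.
Total: 698 days.

698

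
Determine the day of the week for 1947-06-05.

Doomsday rule: the anchor day for the 1900s is Wednesday. For year 47: 47÷12 = 3 r 11, and 11÷4 = 2, so 3+11+2 = 16.
Wednesday + 16 ≡ Friday — that's 1947's doomsday.
In June the doomsday date is Jun 6.
Jun 5 is 1 day before Jun 6; 1 mod 7 = 1, so Friday − 1 = Thursday.

Thursday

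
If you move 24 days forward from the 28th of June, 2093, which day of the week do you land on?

Jun 28, 2093 is a Sunday.
24 mod 7 = 3, so 24 days after a Sunday is Sunday + 3 = Wednesday.

Wednesday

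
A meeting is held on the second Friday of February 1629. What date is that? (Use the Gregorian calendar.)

February 9, 1629

February 1, 1629 is a Thursday.
The first Friday is therefore February 2 (1 days later).
The second Friday is 2 + 1×7 = February 9.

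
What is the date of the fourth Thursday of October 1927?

October 1, 1927 is a Saturday.
The first Thursday is therefore October 6 (5 days later).
The fourth Thursday is 6 + 3×7 = October 27.

October 27, 1927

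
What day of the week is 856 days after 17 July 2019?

Friday

First find the weekday of Jul 17, 2019. Doomsday rule: the anchor day for the 2000s is Tuesday. For year 19: 19÷12 = 1 r 7, and 7÷4 = 1, so 1+7+1 = 9.
Tuesday + 9 ≡ Thursday — that's 2019's doomsday.
In July the doomsday date is Jul 11.
Jul 17 is 6 days after Jul 11; 6 mod 7 = 6, so Thursday + 6 = Wednesday.
856 mod 7 = 2, so 856 days after a Wednesday is Wednesday + 2 = Friday.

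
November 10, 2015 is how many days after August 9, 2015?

93

Aug 9, 2015 → Sep 9, 2015: 31 days (August has 31).
Sep 9, 2015 → Oct 9, 2015: 30 days (September has 30).
Oct 9, 2015 → Nov 9, 2015: 31 days (October has 31).
Nov 9, 2015 → Nov 10, 2015: 1 days.
Total: 93 days.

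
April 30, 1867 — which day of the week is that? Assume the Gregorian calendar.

Doomsday rule: the anchor day for the 1800s is Friday. For year 67: 67÷12 = 5 r 7, and 7÷4 = 1, so 5+7+1 = 13.
Friday + 13 ≡ Thursday — that's 1867's doomsday.
In April the doomsday date is Apr 4.
Apr 30 is 26 days after Apr 4; 26 mod 7 = 5, so Thursday + 5 = Tuesday.

Tuesday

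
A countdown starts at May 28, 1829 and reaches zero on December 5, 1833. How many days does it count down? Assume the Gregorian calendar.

1652

May 28, 1829 → May 28, 1830: 365 days.
May 28, 1830 → May 28, 1831: 365 days.
May 28, 1831 → May 28, 1832: 366 days (Feb 29, 1832 is in that span).
May 28, 1832 → May 28, 1833: 365 days.
May 28, 1833 → Jun 28, 1833: 31 days (May has 31).
Jun 28, 1833 → Jul 28, 1833: 30 days (June has 30).
Jul 28, 1833 → Aug 28, 1833: 31 days (July has 31).
Aug 28, 1833 → Sep 28, 1833: 31 days (August has 31).
Sep 28, 1833 → Oct 28, 1833: 30 days (September has 30).
Oct 28, 1833 → Nov 28, 1833: 31 days (October has 31).
Nov 28, 1833 → Dec 5, 1833: 7 days.
Total: 1652 days.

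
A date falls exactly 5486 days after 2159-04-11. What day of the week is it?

Apr 11, 2159 is a Wednesday.
5486 mod 7 = 5, so 5486 days after a Wednesday is Wednesday + 5 = Monday.

Monday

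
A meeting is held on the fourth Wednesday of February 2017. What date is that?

February 1, 2017 is a Wednesday.
The first Wednesday is therefore February 1 (same day).
The fourth Wednesday is 1 + 3×7 = February 22.

February 22, 2017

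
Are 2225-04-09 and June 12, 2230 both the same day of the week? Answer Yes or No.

Yes

From Apr 9, 2225 to Jun 12, 2230 is 1890 days.
1890 mod 7 = 0, so they are the same weekday.
(Apr 9, 2225 is a Saturday; Jun 12, 2230 is a Saturday.)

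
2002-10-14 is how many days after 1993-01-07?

Jan 7, 1993 → Jan 7, 1994: 365 days.
Jan 7, 1994 → Jan 7, 1995: 365 days.
Jan 7, 1995 → Jan 7, 1996: 365 days.
Jan 7, 1996 → Jan 7, 1997: 366 days (Feb 29, 1996 is in that span).
Jan 7, 1997 → Jan 7, 1998: 365 days.
Jan 7, 1998 → Jan 7, 1999: 365 days.
Jan 7, 1999 → Jan 7, 2000: 365 days.
Jan 7, 2000 → Jan 7, 2001: 366 days (Feb 29, 2000 is in that span).
Jan 7, 2001 → Jan 7, 2002: 365 days.
Jan 7, 2002 → Feb 7, 2002: 31 days (January has 31).
Feb 7, 2002 → Mar 7, 2002: 28 days (February has 28).
Mar 7, 2002 → Apr 7, 2002: 31 days (March has 31).
Apr 7, 2002 → May 7, 2002: 30 days (April has 30).
May 7, 2002 → Jun 7, 2002: 31 days (May has 31).
Jun 7, 2002 → Jul 7, 2002: 30 days (June has 30).
Jul 7, 2002 → Aug 7, 2002: 31 days (July has 31).
Aug 7, 2002 → Sep 7, 2002: 31 days (August has 31).
Sep 7, 2002 → Oct 7, 2002: 30 days (September has 30).
Oct 7, 2002 → Oct 14, 2002: 7 days.
Total: 3567 days.

3567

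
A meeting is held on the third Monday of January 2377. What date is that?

January 1, 2377 is a Saturday.
The first Monday is therefore January 3 (2 days later).
The third Monday is 3 + 2×7 = January 17.

January 17, 2377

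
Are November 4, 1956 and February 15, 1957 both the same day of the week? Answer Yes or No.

From Nov 4, 1956 to Feb 15, 1957 is 103 days.
103 mod 7 = 5, so they are different weekdays.
(Nov 4, 1956 is a Sunday; Feb 15, 1957 is a Friday.)

No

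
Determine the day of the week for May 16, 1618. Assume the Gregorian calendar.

Doomsday rule: the anchor day for the 1600s is Tuesday. For year 18: 18÷12 = 1 r 6, and 6÷4 = 1, so 1+6+1 = 8.
Tuesday + 8 ≡ Wednesday — that's 1618's doomsday.
In May the doomsday date is May 9.
May 16 is 7 days after May 9; 7 mod 7 = 0, so Wednesday + 0 = Wednesday.

Wednesday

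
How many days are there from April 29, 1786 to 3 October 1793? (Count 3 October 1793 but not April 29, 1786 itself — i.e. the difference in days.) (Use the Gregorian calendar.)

Apr 29, 1786 → Apr 29, 1787: 365 days.
Apr 29, 1787 → Apr 29, 1788: 366 days (Feb 29, 1788 is in that span).
Apr 29, 1788 → Apr 29, 1789: 365 days.
Apr 29, 1789 → Apr 29, 1790: 365 days.
Apr 29, 1790 → Apr 29, 1791: 365 days.
Apr 29, 1791 → Apr 29, 1792: 366 days (Feb 29, 1792 is in that span).
Apr 29, 1792 → Apr 29, 1793: 365 days.
Apr 29, 1793 → May 29, 1793: 30 days (April has 30).
May 29, 1793 → Jun 29, 1793: 31 days (May has 31).
Jun 29, 1793 → Jul 29, 1793: 30 days (June has 30).
Jul 29, 1793 → Aug 29, 1793: 31 days (July has 31).
Aug 29, 1793 → Sep 29, 1793: 31 days (August has 31).
Sep 29, 1793 → Oct 3, 1793: 4 days.
Total: 2714 days.

2714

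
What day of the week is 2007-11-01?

January 1, 2007 is a Monday.
Jan 1, 2007 → Feb 1, 2007: 31 days (January has 31).
Feb 1, 2007 → Mar 1, 2007: 28 days (February has 28).
Mar 1, 2007 → Apr 1, 2007: 31 days (March has 31).
Apr 1, 2007 → May 1, 2007: 30 days (April has 30).
May 1, 2007 → Jun 1, 2007: 31 days (May has 31).
Jun 1, 2007 → Jul 1, 2007: 30 days (June has 30).
Jul 1, 2007 → Aug 1, 2007: 31 days (July has 31).
Aug 1, 2007 → Sep 1, 2007: 31 days (August has 31).
Sep 1, 2007 → Oct 1, 2007: 30 days (September has 30).
Oct 1, 2007 → Nov 1, 2007: 31 days.
Total: 304 days.
304 mod 7 = 3, so Monday + 3 = Thursday.

Thursday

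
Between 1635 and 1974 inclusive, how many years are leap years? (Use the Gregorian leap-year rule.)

Multiples of 4 in [1635,1974]: 85.
Of those, multiples of 100: 3 (not leap unless ÷400).
Multiples of 400: 0.
Leap years = 85 − 3 + 0 = 82.

82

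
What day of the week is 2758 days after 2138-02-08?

First find the weekday of Feb 8, 2138. Doomsday rule: the anchor day for the 2100s is Sunday. For year 38: 38÷12 = 3 r 2, and 2÷4 = 0, so 3+2+0 = 5.
Sunday + 5 ≡ Friday — that's 2138's doomsday.
In February the doomsday date is Feb 28 (2138 is not a leap year).
Feb 8 is 20 days before Feb 28; 20 mod 7 = 6, so Friday − 6 = Saturday.
2758 mod 7 = 0, so 2758 days after a Saturday is Saturday + 0 = Saturday.

Saturday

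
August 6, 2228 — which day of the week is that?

Doomsday rule: the anchor day for the 2200s is Friday. For year 28: 28÷12 = 2 r 4, and 4÷4 = 1, so 2+4+1 = 7.
Friday + 7 ≡ Friday — that's 2228's doomsday.
In August the doomsday date is Aug 8.
Aug 6 is 2 days before Aug 8; 2 mod 7 = 2, so Friday − 2 = Wednesday.

Wednesday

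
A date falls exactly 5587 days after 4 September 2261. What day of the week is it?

First find the weekday of Sep 4, 2261. Doomsday rule: the anchor day for the 2200s is Friday. For year 61: 61÷12 = 5 r 1, and 1÷4 = 0, so 5+1+0 = 6.
Friday + 6 ≡ Thursday — that's 2261's doomsday.
In September the doomsday date is Sep 5.
Sep 4 is 1 day before Sep 5; 1 mod 7 = 1, so Thursday − 1 = Wednesday.
5587 mod 7 = 1, so 5587 days after a Wednesday is Wednesday + 1 = Thursday.

Thursday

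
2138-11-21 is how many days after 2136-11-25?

Nov 25, 2136 → Nov 25, 2137: 365 days.
Nov 25, 2137 → Dec 25, 2137: 30 days (November has 30).
Dec 25, 2137 → Jan 25, 2138: 31 days (December has 31).
Jan 25, 2138 → Feb 25, 2138: 31 days (January has 31).
Feb 25, 2138 → Mar 25, 2138: 28 days (February has 28).
Mar 25, 2138 → Apr 25, 2138: 31 days (March has 31).
Apr 25, 2138 → May 25, 2138: 30 days (April has 30).
May 25, 2138 → Jun 25, 2138: 31 days (May has 31).
Jun 25, 2138 → Jul 25, 2138: 30 days (June has 30).
Jul 25, 2138 → Aug 25, 2138: 31 days (July has 31).
Aug 25, 2138 → Sep 25, 2138: 31 days (August has 31).
Sep 25, 2138 → Oct 25, 2138: 30 days (September has 30).
Oct 25, 2138 → Nov 21, 2138: 27 days.
Total: 726 days.

726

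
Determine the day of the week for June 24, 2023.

Saturday

Doomsday rule: the anchor day for the 2000s is Tuesday. For year 23: 23÷12 = 1 r 11, and 11÷4 = 2, so 1+11+2 = 14.
Tuesday + 14 ≡ Tuesday — that's 2023's doomsday.
In June the doomsday date is Jun 6.
Jun 24 is 18 days after Jun 6; 18 mod 7 = 4, so Tuesday + 4 = Saturday.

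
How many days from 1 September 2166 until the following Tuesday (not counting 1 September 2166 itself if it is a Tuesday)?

Sep 1, 2166 is a Monday.
From Monday to the next Tuesday is 1 day.

1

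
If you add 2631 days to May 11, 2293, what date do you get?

July 25, 2300

+365 (one year) → May 11, 2294 (2266 left).
+365 (one year) → May 11, 2295 (1901 left).
+366 (one year; includes Feb 29, 2296) → May 11, 2296 (1535 left).
+365 (one year) → May 11, 2297 (1170 left).
+365 (one year) → May 11, 2298 (805 left).
+365 (one year) → May 11, 2299 (440 left).
+365 (one year) → May 11, 2300 (75 left).
May has 31 days: +21 → Jun 1, 2300 (54 left).
Jun has 30 days: +30 → Jul 1, 2300 (24 left).
+24 → Jul 25, 2300.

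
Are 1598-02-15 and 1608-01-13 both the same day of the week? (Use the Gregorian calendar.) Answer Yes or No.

Yes

From Feb 15, 1598 to Jan 13, 1608 is 3619 days.
3619 mod 7 = 0, so they are the same weekday.
(Feb 15, 1598 is a Sunday; Jan 13, 1608 is a Sunday.)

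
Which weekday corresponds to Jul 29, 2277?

Doomsday rule: the anchor day for the 2200s is Friday. For year 77: 77÷12 = 6 r 5, and 5÷4 = 1, so 6+5+1 = 12.
Friday + 12 ≡ Wednesday — that's 2277's doomsday.
In July the doomsday date is Jul 11.
Jul 29 is 18 days after Jul 11; 18 mod 7 = 4, so Wednesday + 4 = Sunday.

Sunday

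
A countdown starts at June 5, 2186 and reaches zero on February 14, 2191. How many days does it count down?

1715

Jun 5, 2186 → Jun 5, 2187: 365 days.
Jun 5, 2187 → Jun 5, 2188: 366 days (Feb 29, 2188 is in that span).
Jun 5, 2188 → Jun 5, 2189: 365 days.
Jun 5, 2189 → Jun 5, 2190: 365 days.
Jun 5, 2190 → Jul 5, 2190: 30 days (June has 30).
Jul 5, 2190 → Aug 5, 2190: 31 days (July has 31).
Aug 5, 2190 → Sep 5, 2190: 31 days (August has 31).
Sep 5, 2190 → Oct 5, 2190: 30 days (September has 30).
Oct 5, 2190 → Nov 5, 2190: 31 days (October has 31).
Nov 5, 2190 → Dec 5, 2190: 30 days (November has 30).
Dec 5, 2190 → Jan 5, 2191: 31 days (December has 31).
Jan 5, 2191 → Feb 5, 2191: 31 days (January has 31).
Feb 5, 2191 → Feb 14, 2191: 9 days.
Total: 1715 days.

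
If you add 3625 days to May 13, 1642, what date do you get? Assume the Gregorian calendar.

April 15, 1652

+365 (one year) → May 13, 1643 (3260 left).
+366 (one year; includes Feb 29, 1644) → May 13, 1644 (2894 left).
+365 (one year) → May 13, 1645 (2529 left).
+365 (one year) → May 13, 1646 (2164 left).
+365 (one year) → May 13, 1647 (1799 left).
+366 (one year; includes Feb 29, 1648) → May 13, 1648 (1433 left).
+365 (one year) → May 13, 1649 (1068 left).
+365 (one year) → May 13, 1650 (703 left).
+365 (one year) → May 13, 1651 (338 left).
May has 31 days: +19 → Jun 1, 1651 (319 left).
Jun has 30 days: +30 → Jul 1, 1651 (289 left).
Jul has 31 days: +31 → Aug 1, 1651 (258 left).
Aug has 31 days: +31 → Sep 1, 1651 (227 left).
Sep has 30 days: +30 → Oct 1, 1651 (197 left).
Oct has 31 days: +31 → Nov 1, 1651 (166 left).
Nov has 30 days: +30 → Dec 1, 1651 (136 left).
Dec has 31 days: +31 → Jan 1, 1652 (105 left).
Jan has 31 days: +31 → Feb 1, 1652 (74 left).
Feb has 29 days: +29 → Mar 1, 1652 (45 left).
Mar has 31 days: +31 → Apr 1, 1652 (14 left).
+14 → Apr 15, 1652.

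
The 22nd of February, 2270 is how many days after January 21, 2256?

Jan 21, 2256 → Jan 21, 2257: 366 days (Feb 29, 2256 is in that span).
Jan 21, 2257 → Jan 21, 2258: 365 days.
Jan 21, 2258 → Jan 21, 2259: 365 days.
Jan 21, 2259 → Jan 21, 2260: 365 days.
Jan 21, 2260 → Jan 21, 2261: 366 days (Feb 29, 2260 is in that span).
Jan 21, 2261 → Jan 21, 2262: 365 days.
Jan 21, 2262 → Jan 21, 2263: 365 days.
Jan 21, 2263 → Jan 21, 2264: 365 days.
Jan 21, 2264 → Jan 21, 2265: 366 days (Feb 29, 2264 is in that span).
Jan 21, 2265 → Jan 21, 2266: 365 days.
Jan 21, 2266 → Jan 21, 2267: 365 days.
Jan 21, 2267 → Jan 21, 2268: 365 days.
Jan 21, 2268 → Jan 21, 2269: 366 days (Feb 29, 2268 is in that span).
Jan 21, 2269 → Feb 21, 2269: 31 days (January has 31).
Feb 21, 2269 → Mar 21, 2269: 28 days (February has 28).
Mar 21, 2269 → Apr 21, 2269: 31 days (March has 31).
Apr 21, 2269 → May 21, 2269: 30 days (April has 30).
May 21, 2269 → Jun 21, 2269: 31 days (May has 31).
Jun 21, 2269 → Jul 21, 2269: 30 days (June has 30).
Jul 21, 2269 → Aug 21, 2269: 31 days (July has 31).
Aug 21, 2269 → Sep 21, 2269: 31 days (August has 31).
Sep 21, 2269 → Oct 21, 2269: 30 days (September has 30).
Oct 21, 2269 → Nov 21, 2269: 31 days (October has 31).
Nov 21, 2269 → Dec 21, 2269: 30 days (November has 30).
Dec 21, 2269 → Jan 21, 2270: 31 days (December has 31).
Jan 21, 2270 → Feb 21, 2270: 31 days (January has 31).
Feb 21, 2270 → Feb 22, 2270: 1 days.
Total: 5146 days.

5146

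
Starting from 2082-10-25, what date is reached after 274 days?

Oct has 31 days: +7 → Nov 1, 2082 (267 left).
Nov has 30 days: +30 → Dec 1, 2082 (237 left).
Dec has 31 days: +31 → Jan 1, 2083 (206 left).
Jan has 31 days: +31 → Feb 1, 2083 (175 left).
Feb has 28 days: +28 → Mar 1, 2083 (147 left).
Mar has 31 days: +31 → Apr 1, 2083 (116 left).
Apr has 30 days: +30 → May 1, 2083 (86 left).
May has 31 days: +31 → Jun 1, 2083 (55 left).
Jun has 30 days: +30 → Jul 1, 2083 (25 left).
+25 → Jul 26, 2083.

July 26, 2083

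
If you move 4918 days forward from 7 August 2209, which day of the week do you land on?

First find the weekday of Aug 7, 2209. Doomsday rule: the anchor day for the 2200s is Friday. For year 09: 9÷12 = 0 r 9, and 9÷4 = 2, so 0+9+2 = 11.
Friday + 11 ≡ Tuesday — that's 2209's doomsday.
In August the doomsday date is Aug 8.
Aug 7 is 1 day before Aug 8; 1 mod 7 = 1, so Tuesday − 1 = Monday.
4918 mod 7 = 4, so 4918 days after a Monday is Monday + 4 = Friday.

Friday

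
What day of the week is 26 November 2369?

Doomsday rule: the anchor day for the 2300s is Wednesday. For year 69: 69÷12 = 5 r 9, and 9÷4 = 2, so 5+9+2 = 16.
Wednesday + 16 ≡ Friday — that's 2369's doomsday.
In November the doomsday date is Nov 7.
Nov 26 is 19 days after Nov 7; 19 mod 7 = 5, so Friday + 5 = Wednesday.

Wednesday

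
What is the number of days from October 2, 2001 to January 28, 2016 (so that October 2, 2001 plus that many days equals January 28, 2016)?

Oct 2, 2001 → Oct 2, 2002: 365 days.
Oct 2, 2002 → Oct 2, 2003: 365 days.
Oct 2, 2003 → Oct 2, 2004: 366 days (Feb 29, 2004 is in that span).
Oct 2, 2004 → Oct 2, 2005: 365 days.
Oct 2, 2005 → Oct 2, 2006: 365 days.
Oct 2, 2006 → Oct 2, 2007: 365 days.
Oct 2, 2007 → Oct 2, 2008: 366 days (Feb 29, 2008 is in that span).
Oct 2, 2008 → Oct 2, 2009: 365 days.
Oct 2, 2009 → Oct 2, 2010: 365 days.
Oct 2, 2010 → Oct 2, 2011: 365 days.
Oct 2, 2011 → Oct 2, 2012: 366 days (Feb 29, 2012 is in that span).
Oct 2, 2012 → Oct 2, 2013: 365 days.
Oct 2, 2013 → Oct 2, 2014: 365 days.
Oct 2, 2014 → Oct 2, 2015: 365 days.
Oct 2, 2015 → Nov 2, 2015: 31 days (October has 31).
Nov 2, 2015 → Dec 2, 2015: 30 days (November has 30).
Dec 2, 2015 → Jan 2, 2016: 31 days (December has 31).
Jan 2, 2016 → Jan 28, 2016: 26 days.
Total: 5231 days.

5231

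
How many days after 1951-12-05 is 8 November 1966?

Dec 5, 1951 → Dec 5, 1952: 366 days (Feb 29, 1952 is in that span).
Dec 5, 1952 → Dec 5, 1953: 365 days.
Dec 5, 1953 → Dec 5, 1954: 365 days.
Dec 5, 1954 → Dec 5, 1955: 365 days.
Dec 5, 1955 → Dec 5, 1956: 366 days (Feb 29, 1956 is in that span).
Dec 5, 1956 → Dec 5, 1957: 365 days.
Dec 5, 1957 → Dec 5, 1958: 365 days.
Dec 5, 1958 → Dec 5, 1959: 365 days.
Dec 5, 1959 → Dec 5, 1960: 366 days (Feb 29, 1960 is in that span).
Dec 5, 1960 → Dec 5, 1961: 365 days.
Dec 5, 1961 → Dec 5, 1962: 365 days.
Dec 5, 1962 → Dec 5, 1963: 365 days.
Dec 5, 1963 → Dec 5, 1964: 366 days (Feb 29, 1964 is in that span).
Dec 5, 1964 → Dec 5, 1965: 365 days.
Dec 5, 1965 → Jan 5, 1966: 31 days (December has 31).
Jan 5, 1966 → Feb 5, 1966: 31 days (January has 31).
Feb 5, 1966 → Mar 5, 1966: 28 days (February has 28).
Mar 5, 1966 → Apr 5, 1966: 31 days (March has 31).
Apr 5, 1966 → May 5, 1966: 30 days (April has 30).
May 5, 1966 → Jun 5, 1966: 31 days (May has 31).
Jun 5, 1966 → Jul 5, 1966: 30 days (June has 30).
Jul 5, 1966 → Aug 5, 1966: 31 days (July has 31).
Aug 5, 1966 → Sep 5, 1966: 31 days (August has 31).
Sep 5, 1966 → Oct 5, 1966: 30 days (September has 30).
Oct 5, 1966 → Nov 5, 1966: 31 days (October has 31).
Nov 5, 1966 → Nov 8, 1966: 3 days.
Total: 5452 days.

5452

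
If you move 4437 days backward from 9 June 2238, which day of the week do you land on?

Jun 9, 2238 is a Saturday.
4437 mod 7 = 6, so 4437 days before a Saturday is Saturday − 6 = Sunday.

Sunday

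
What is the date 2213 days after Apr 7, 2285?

April 29, 2291

+365 (one year) → Apr 7, 2286 (1848 left).
+365 (one year) → Apr 7, 2287 (1483 left).
+366 (one year; includes Feb 29, 2288) → Apr 7, 2288 (1117 left).
+365 (one year) → Apr 7, 2289 (752 left).
+365 (one year) → Apr 7, 2290 (387 left).
Apr has 30 days: +24 → May 1, 2290 (363 left).
May has 31 days: +31 → Jun 1, 2290 (332 left).
Jun has 30 days: +30 → Jul 1, 2290 (302 left).
Jul has 31 days: +31 → Aug 1, 2290 (271 left).
Aug has 31 days: +31 → Sep 1, 2290 (240 left).
Sep has 30 days: +30 → Oct 1, 2290 (210 left).
Oct has 31 days: +31 → Nov 1, 2290 (179 left).
Nov has 30 days: +30 → Dec 1, 2290 (149 left).
Dec has 31 days: +31 → Jan 1, 2291 (118 left).
Jan has 31 days: +31 → Feb 1, 2291 (87 left).
Feb has 28 days: +28 → Mar 1, 2291 (59 left).
Mar has 31 days: +31 → Apr 1, 2291 (28 left).
+28 → Apr 29, 2291.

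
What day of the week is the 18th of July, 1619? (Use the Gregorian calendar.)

Thursday

Doomsday rule: the anchor day for the 1600s is Tuesday. For year 19: 19÷12 = 1 r 7, and 7÷4 = 1, so 1+7+1 = 9.
Tuesday + 9 ≡ Thursday — that's 1619's doomsday.
In July the doomsday date is Jul 11.
Jul 18 is 7 days after Jul 11; 7 mod 7 = 0, so Thursday + 0 = Thursday.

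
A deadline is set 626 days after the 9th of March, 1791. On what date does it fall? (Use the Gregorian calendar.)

+366 (one year; includes Feb 29, 1792) → Mar 9, 1792 (260 left).
Mar has 31 days: +23 → Apr 1, 1792 (237 left).
Apr has 30 days: +30 → May 1, 1792 (207 left).
May has 31 days: +31 → Jun 1, 1792 (176 left).
Jun has 30 days: +30 → Jul 1, 1792 (146 left).
Jul has 31 days: +31 → Aug 1, 1792 (115 left).
Aug has 31 days: +31 → Sep 1, 1792 (84 left).
Sep has 30 days: +30 → Oct 1, 1792 (54 left).
Oct has 31 days: +31 → Nov 1, 1792 (23 left).
+23 → Nov 24, 1792.

November 24, 1792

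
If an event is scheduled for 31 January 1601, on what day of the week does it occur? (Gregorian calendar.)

Doomsday rule: the anchor day for the 1600s is Tuesday. For year 01: 1÷12 = 0 r 1, and 1÷4 = 0, so 0+1+0 = 1.
Tuesday + 1 ≡ Wednesday — that's 1601's doomsday.
In January the doomsday date is Jan 3 (1601 is not a leap year).
Jan 31 is 28 days after Jan 3; 28 mod 7 = 0, so Wednesday + 0 = Wednesday.

Wednesday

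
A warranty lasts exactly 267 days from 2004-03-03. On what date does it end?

November 25, 2004

Mar has 31 days: +29 → Apr 1, 2004 (238 left).
Apr has 30 days: +30 → May 1, 2004 (208 left).
May has 31 days: +31 → Jun 1, 2004 (177 left).
Jun has 30 days: +30 → Jul 1, 2004 (147 left).
Jul has 31 days: +31 → Aug 1, 2004 (116 left).
Aug has 31 days: +31 → Sep 1, 2004 (85 left).
Sep has 30 days: +30 → Oct 1, 2004 (55 left).
Oct has 31 days: +31 → Nov 1, 2004 (24 left).
+24 → Nov 25, 2004.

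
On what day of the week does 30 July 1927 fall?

Doomsday rule: the anchor day for the 1900s is Wednesday. For year 27: 27÷12 = 2 r 3, and 3÷4 = 0, so 2+3+0 = 5.
Wednesday + 5 ≡ Monday — that's 1927's doomsday.
In July the doomsday date is Jul 11.
Jul 30 is 19 days after Jul 11; 19 mod 7 = 5, so Monday + 5 = Saturday.

Saturday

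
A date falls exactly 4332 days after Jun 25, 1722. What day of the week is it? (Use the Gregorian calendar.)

Wednesday

First find the weekday of Jun 25, 1722. Doomsday rule: the anchor day for the 1700s is Sunday. For year 22: 22÷12 = 1 r 10, and 10÷4 = 2, so 1+10+2 = 13.
Sunday + 13 ≡ Saturday — that's 1722's doomsday.
In June the doomsday date is Jun 6.
Jun 25 is 19 days after Jun 6; 19 mod 7 = 5, so Saturday + 5 = Thursday.
4332 mod 7 = 6, so 4332 days after a Thursday is Thursday + 6 = Wednesday.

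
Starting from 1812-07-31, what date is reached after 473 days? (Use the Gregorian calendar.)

+365 (one year) → Jul 31, 1813 (108 left).
Jul has 31 days: +1 → Aug 1, 1813 (107 left).
Aug has 31 days: +31 → Sep 1, 1813 (76 left).
Sep has 30 days: +30 → Oct 1, 1813 (46 left).
Oct has 31 days: +31 → Nov 1, 1813 (15 left).
+15 → Nov 16, 1813.

November 16, 1813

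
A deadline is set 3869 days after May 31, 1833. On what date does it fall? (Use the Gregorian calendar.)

+365 (one year) → May 31, 1834 (3504 left).
+365 (one year) → May 31, 1835 (3139 left).
+366 (one year; includes Feb 29, 1836) → May 31, 1836 (2773 left).
+365 (one year) → May 31, 1837 (2408 left).
+365 (one year) → May 31, 1838 (2043 left).
+365 (one year) → May 31, 1839 (1678 left).
+366 (one year; includes Feb 29, 1840) → May 31, 1840 (1312 left).
+365 (one year) → May 31, 1841 (947 left).
+365 (one year) → May 31, 1842 (582 left).
+365 (one year) → May 31, 1843 (217 left).
May has 31 days: +1 → Jun 1, 1843 (216 left).
Jun has 30 days: +30 → Jul 1, 1843 (186 left).
Jul has 31 days: +31 → Aug 1, 1843 (155 left).
Aug has 31 days: +31 → Sep 1, 1843 (124 left).
Sep has 30 days: +30 → Oct 1, 1843 (94 left).
Oct has 31 days: +31 → Nov 1, 1843 (63 left).
Nov has 30 days: +30 → Dec 1, 1843 (33 left).
Dec has 31 days: +31 → Jan 1, 1844 (2 left).
+2 → Jan 3, 1844.

January 3, 1844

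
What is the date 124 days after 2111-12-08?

Dec has 31 days: +24 → Jan 1, 2112 (100 left).
Jan has 31 days: +31 → Feb 1, 2112 (69 left).
Feb has 29 days: +29 → Mar 1, 2112 (40 left).
Mar has 31 days: +31 → Apr 1, 2112 (9 left).
+9 → Apr 10, 2112.

April 10, 2112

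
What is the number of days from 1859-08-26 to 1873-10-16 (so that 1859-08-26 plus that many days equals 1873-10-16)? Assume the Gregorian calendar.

Aug 26, 1859 → Aug 26, 1860: 366 days (Feb 29, 1860 is in that span).
Aug 26, 1860 → Aug 26, 1861: 365 days.
Aug 26, 1861 → Aug 26, 1862: 365 days.
Aug 26, 1862 → Aug 26, 1863: 365 days.
Aug 26, 1863 → Aug 26, 1864: 366 days (Feb 29, 1864 is in that span).
Aug 26, 1864 → Aug 26, 1865: 365 days.
Aug 26, 1865 → Aug 26, 1866: 365 days.
Aug 26, 1866 → Aug 26, 1867: 365 days.
Aug 26, 1867 → Aug 26, 1868: 366 days (Feb 29, 1868 is in that span).
Aug 26, 1868 → Aug 26, 1869: 365 days.
Aug 26, 1869 → Aug 26, 1870: 365 days.
Aug 26, 1870 → Aug 26, 1871: 365 days.
Aug 26, 1871 → Aug 26, 1872: 366 days (Feb 29, 1872 is in that span).
Aug 26, 1872 → Aug 26, 1873: 365 days.
Aug 26, 1873 → Sep 26, 1873: 31 days (August has 31).
Sep 26, 1873 → Oct 16, 1873: 20 days.
Total: 5165 days.

5165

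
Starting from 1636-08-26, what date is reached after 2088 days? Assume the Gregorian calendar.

May 15, 1642

+365 (one year) → Aug 26, 1637 (1723 left).
+365 (one year) → Aug 26, 1638 (1358 left).
+365 (one year) → Aug 26, 1639 (993 left).
+366 (one year; includes Feb 29, 1640) → Aug 26, 1640 (627 left).
+365 (one year) → Aug 26, 1641 (262 left).
Aug has 31 days: +6 → Sep 1, 1641 (256 left).
Sep has 30 days: +30 → Oct 1, 1641 (226 left).
Oct has 31 days: +31 → Nov 1, 1641 (195 left).
Nov has 30 days: +30 → Dec 1, 1641 (165 left).
Dec has 31 days: +31 → Jan 1, 1642 (134 left).
Jan has 31 days: +31 → Feb 1, 1642 (103 left).
Feb has 28 days: +28 → Mar 1, 1642 (75 left).
Mar has 31 days: +31 → Apr 1, 1642 (44 left).
Apr has 30 days: +30 → May 1, 1642 (14 left).
+14 → May 15, 1642.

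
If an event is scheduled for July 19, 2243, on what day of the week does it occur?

Doomsday rule: the anchor day for the 2200s is Friday. For year 43: 43÷12 = 3 r 7, and 7÷4 = 1, so 3+7+1 = 11.
Friday + 11 ≡ Tuesday — that's 2243's doomsday.
In July the doomsday date is Jul 11.
Jul 19 is 8 days after Jul 11; 8 mod 7 = 1, so Tuesday + 1 = Wednesday.

Wednesday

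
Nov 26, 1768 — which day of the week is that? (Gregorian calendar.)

Saturday

Doomsday rule: the anchor day for the 1700s is Sunday. For year 68: 68÷12 = 5 r 8, and 8÷4 = 2, so 5+8+2 = 15.
Sunday + 15 ≡ Monday — that's 1768's doomsday.
In November the doomsday date is Nov 7.
Nov 26 is 19 days after Nov 7; 19 mod 7 = 5, so Monday + 5 = Saturday.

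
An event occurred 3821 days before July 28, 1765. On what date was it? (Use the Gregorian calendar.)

−365 (one year) → Jul 28, 1764 (3456 left).
−366 (one year; includes Feb 29, 1764) → Jul 28, 1763 (3090 left).
−365 (one year) → Jul 28, 1762 (2725 left).
−365 (one year) → Jul 28, 1761 (2360 left).
−365 (one year) → Jul 28, 1760 (1995 left).
−366 (one year; includes Feb 29, 1760) → Jul 28, 1759 (1629 left).
−365 (one year) → Jul 28, 1758 (1264 left).
−365 (one year) → Jul 28, 1757 (899 left).
−365 (one year) → Jul 28, 1756 (534 left).
−366 (one year; includes Feb 29, 1756) → Jul 28, 1755 (168 left).
−28 → Jun 30, 1755 (end of Jun, 30 days; 140 left).
−30 → May 31, 1755 (end of May, 31 days; 110 left).
−31 → Apr 30, 1755 (end of Apr, 30 days; 79 left).
−30 → Mar 31, 1755 (end of Mar, 31 days; 49 left).
−31 → Feb 28, 1755 (end of Feb, 28 days; 18 left).
−18 → Feb 10, 1755.

February 10, 1755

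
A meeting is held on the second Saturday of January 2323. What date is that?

January 13, 2323

January 1, 2323 is a Monday.
The first Saturday is therefore January 6 (5 days later).
The second Saturday is 6 + 1×7 = January 13.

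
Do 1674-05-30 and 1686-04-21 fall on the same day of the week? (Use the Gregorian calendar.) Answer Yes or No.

No

From May 30, 1674 to Apr 21, 1686 is 4344 days.
4344 mod 7 = 4, so they are different weekdays.
(May 30, 1674 is a Wednesday; Apr 21, 1686 is a Sunday.)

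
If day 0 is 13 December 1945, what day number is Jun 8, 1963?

6386

Dec 13, 1945 → Dec 13, 1946: 365 days.
Dec 13, 1946 → Dec 13, 1947: 365 days.
Dec 13, 1947 → Dec 13, 1948: 366 days (Feb 29, 1948 is in that span).
Dec 13, 1948 → Dec 13, 1949: 365 days.
Dec 13, 1949 → Dec 13, 1950: 365 days.
Dec 13, 1950 → Dec 13, 1951: 365 days.
Dec 13, 1951 → Dec 13, 1952: 366 days (Feb 29, 1952 is in that span).
Dec 13, 1952 → Dec 13, 1953: 365 days.
Dec 13, 1953 → Dec 13, 1954: 365 days.
Dec 13, 1954 → Dec 13, 1955: 365 days.
Dec 13, 1955 → Dec 13, 1956: 366 days (Feb 29, 1956 is in that span).
Dec 13, 1956 → Dec 13, 1957: 365 days.
Dec 13, 1957 → Dec 13, 1958: 365 days.
Dec 13, 1958 → Dec 13, 1959: 365 days.
Dec 13, 1959 → Dec 13, 1960: 366 days (Feb 29, 1960 is in that span).
Dec 13, 1960 → Dec 13, 1961: 365 days.
Dec 13, 1961 → Dec 13, 1962: 365 days.
Dec 13, 1962 → Jan 13, 1963: 31 days (December has 31).
Jan 13, 1963 → Feb 13, 1963: 31 days (January has 31).
Feb 13, 1963 → Mar 13, 1963: 28 days (February has 28).
Mar 13, 1963 → Apr 13, 1963: 31 days (March has 31).
Apr 13, 1963 → May 13, 1963: 30 days (April has 30).
May 13, 1963 → Jun 8, 1963: 26 days.
Total: 6386 days.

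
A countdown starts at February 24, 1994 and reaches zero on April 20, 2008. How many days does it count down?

Feb 24, 1994 → Feb 24, 1995: 365 days.
Feb 24, 1995 → Feb 24, 1996: 365 days.
Feb 24, 1996 → Feb 24, 1997: 366 days (Feb 29, 1996 is in that span).
Feb 24, 1997 → Feb 24, 1998: 365 days.
Feb 24, 1998 → Feb 24, 1999: 365 days.
Feb 24, 1999 → Feb 24, 2000: 365 days.
Feb 24, 2000 → Feb 24, 2001: 366 days (Feb 29, 2000 is in that span).
Feb 24, 2001 → Feb 24, 2002: 365 days.
Feb 24, 2002 → Feb 24, 2003: 365 days.
Feb 24, 2003 → Feb 24, 2004: 365 days.
Feb 24, 2004 → Feb 24, 2005: 366 days (Feb 29, 2004 is in that span).
Feb 24, 2005 → Feb 24, 2006: 365 days.
Feb 24, 2006 → Feb 24, 2007: 365 days.
Feb 24, 2007 → Feb 24, 2008: 365 days.
Feb 24, 2008 → Mar 24, 2008: 29 days (February has 29).
Mar 24, 2008 → Apr 20, 2008: 27 days.
Total: 5169 days.

5169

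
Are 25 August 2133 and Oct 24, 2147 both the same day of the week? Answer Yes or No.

Yes

From Aug 25, 2133 to Oct 24, 2147 is 5173 days.
5173 mod 7 = 0, so they are the same weekday.
(Aug 25, 2133 is a Tuesday; Oct 24, 2147 is a Tuesday.)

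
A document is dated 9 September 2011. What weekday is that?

Friday

Doomsday rule: the anchor day for the 2000s is Tuesday. For year 11: 11÷12 = 0 r 11, and 11÷4 = 2, so 0+11+2 = 13.
Tuesday + 13 ≡ Monday — that's 2011's doomsday.
In September the doomsday date is Sep 5.
Sep 9 is 4 days after Sep 5; 4 mod 7 = 4, so Monday + 4 = Friday.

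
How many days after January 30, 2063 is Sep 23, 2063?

236

Jan 30, 2063 → Feb 28, 2063: 29 days (January has 31).
Feb 28, 2063 → Mar 28, 2063: 28 days (February has 28).
Mar 28, 2063 → Apr 28, 2063: 31 days (March has 31).
Apr 28, 2063 → May 28, 2063: 30 days (April has 30).
May 28, 2063 → Jun 28, 2063: 31 days (May has 31).
Jun 28, 2063 → Jul 28, 2063: 30 days (June has 30).
Jul 28, 2063 → Aug 28, 2063: 31 days (July has 31).
Aug 28, 2063 → Sep 23, 2063: 26 days.
Total: 236 days.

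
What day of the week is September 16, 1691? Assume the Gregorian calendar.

Doomsday rule: the anchor day for the 1600s is Tuesday. For year 91: 91÷12 = 7 r 7, and 7÷4 = 1, so 7+7+1 = 15.
Tuesday + 15 ≡ Wednesday — that's 1691's doomsday.
In September the doomsday date is Sep 5.
Sep 16 is 11 days after Sep 5; 11 mod 7 = 4, so Wednesday + 4 = Sunday.

Sunday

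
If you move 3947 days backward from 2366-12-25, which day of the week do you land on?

Monday

Dec 25, 2366 is a Sunday.
3947 mod 7 = 6, so 3947 days before a Sunday is Sunday − 6 = Monday.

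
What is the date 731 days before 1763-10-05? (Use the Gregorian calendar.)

October 4, 1761

−365 (one year) → Oct 5, 1762 (366 left).
−5 → Sep 30, 1762 (end of Sep, 30 days; 361 left).
−30 → Aug 31, 1762 (end of Aug, 31 days; 331 left).
−31 → Jul 31, 1762 (end of Jul, 31 days; 300 left).
−31 → Jun 30, 1762 (end of Jun, 30 days; 269 left).
−30 → May 31, 1762 (end of May, 31 days; 239 left).
−31 → Apr 30, 1762 (end of Apr, 30 days; 208 left).
−30 → Mar 31, 1762 (end of Mar, 31 days; 178 left).
−31 → Feb 28, 1762 (end of Feb, 28 days; 147 left).
−28 → Jan 31, 1762 (end of Jan, 31 days; 119 left).
−31 → Dec 31, 1761 (end of Dec, 31 days; 88 left).
−31 → Nov 30, 1761 (end of Nov, 30 days; 57 left).
−30 → Oct 31, 1761 (end of Oct, 31 days; 27 left).
−27 → Oct 4, 1761.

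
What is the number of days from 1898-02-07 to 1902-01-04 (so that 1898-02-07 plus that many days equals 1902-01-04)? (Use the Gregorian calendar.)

Feb 7, 1898 → Feb 7, 1899: 365 days.
Feb 7, 1899 → Feb 7, 1900: 365 days.
Feb 7, 1900 → Feb 7, 1901: 365 days.
Feb 7, 1901 → Mar 7, 1901: 28 days (February has 28).
Mar 7, 1901 → Apr 7, 1901: 31 days (March has 31).
Apr 7, 1901 → May 7, 1901: 30 days (April has 30).
May 7, 1901 → Jun 7, 1901: 31 days (May has 31).
Jun 7, 1901 → Jul 7, 1901: 30 days (June has 30).
Jul 7, 1901 → Aug 7, 1901: 31 days (July has 31).
Aug 7, 1901 → Sep 7, 1901: 31 days (August has 31).
Sep 7, 1901 → Oct 7, 1901: 30 days (September has 30).
Oct 7, 1901 → Nov 7, 1901: 31 days (October has 31).
Nov 7, 1901 → Dec 7, 1901: 30 days (November has 30).
Dec 7, 1901 → Jan 4, 1902: 28 days.
Total: 1426 days.

1426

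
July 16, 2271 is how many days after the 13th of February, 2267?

Feb 13, 2267 → Feb 13, 2268: 365 days.
Feb 13, 2268 → Feb 13, 2269: 366 days (Feb 29, 2268 is in that span).
Feb 13, 2269 → Feb 13, 2270: 365 days.
Feb 13, 2270 → Feb 13, 2271: 365 days.
Feb 13, 2271 → Mar 13, 2271: 28 days (February has 28).
Mar 13, 2271 → Apr 13, 2271: 31 days (March has 31).
Apr 13, 2271 → May 13, 2271: 30 days (April has 30).
May 13, 2271 → Jun 13, 2271: 31 days (May has 31).
Jun 13, 2271 → Jul 13, 2271: 30 days (June has 30).
Jul 13, 2271 → Jul 16, 2271: 3 days.
Total: 1614 days.

1614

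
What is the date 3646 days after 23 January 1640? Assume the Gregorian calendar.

+366 (one year; includes Feb 29, 1640) → Jan 23, 1641 (3280 left).
+365 (one year) → Jan 23, 1642 (2915 left).
+365 (one year) → Jan 23, 1643 (2550 left).
+365 (one year) → Jan 23, 1644 (2185 left).
+366 (one year; includes Feb 29, 1644) → Jan 23, 1645 (1819 left).
+365 (one year) → Jan 23, 1646 (1454 left).
+365 (one year) → Jan 23, 1647 (1089 left).
+365 (one year) → Jan 23, 1648 (724 left).
+366 (one year; includes Feb 29, 1648) → Jan 23, 1649 (358 left).
Jan has 31 days: +9 → Feb 1, 1649 (349 left).
Feb has 28 days: +28 → Mar 1, 1649 (321 left).
Mar has 31 days: +31 → Apr 1, 1649 (290 left).
Apr has 30 days: +30 → May 1, 1649 (260 left).
May has 31 days: +31 → Jun 1, 1649 (229 left).
Jun has 30 days: +30 → Jul 1, 1649 (199 left).
Jul has 31 days: +31 → Aug 1, 1649 (168 left).
Aug has 31 days: +31 → Sep 1, 1649 (137 left).
Sep has 30 days: +30 → Oct 1, 1649 (107 left).
Oct has 31 days: +31 → Nov 1, 1649 (76 left).
Nov has 30 days: +30 → Dec 1, 1649 (46 left).
Dec has 31 days: +31 → Jan 1, 1650 (15 left).
+15 → Jan 16, 1650.

January 16, 1650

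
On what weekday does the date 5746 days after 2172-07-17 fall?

Thursday

First find the weekday of Jul 17, 2172. Doomsday rule: the anchor day for the 2100s is Sunday. For year 72: 72÷12 = 6 r 0, and 0÷4 = 0, so 6+0+0 = 6.
Sunday + 6 ≡ Saturday — that's 2172's doomsday.
In July the doomsday date is Jul 11.
Jul 17 is 6 days after Jul 11; 6 mod 7 = 6, so Saturday + 6 = Friday.
5746 mod 7 = 6, so 5746 days after a Friday is Friday + 6 = Thursday.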